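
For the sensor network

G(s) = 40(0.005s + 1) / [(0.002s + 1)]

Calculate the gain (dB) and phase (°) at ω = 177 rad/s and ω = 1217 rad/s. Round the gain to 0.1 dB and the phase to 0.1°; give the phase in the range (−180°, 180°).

At ω = 177 rad/s:
zero (1 + j177·0.005) = 1 + j0.885 → |·| ≈ 1.3354, ∠ ≈ 41.51°
pole (1 + j177·0.002) = 1 + j0.354 → |·| ≈ 1.0608, ∠ ≈ 19.49°
|G| = 40 · 1.3354 / (1.0608) ≈ 50.354
Gain = 20 log₁₀(50.354) ≈ 34.04 dB
∠G = (41.51°) − (19.49°) = 22.02°

At ω = 1217 rad/s:
zero (1 + j1217·0.005) = 1 + j6.085 → |·| ≈ 6.1666, ∠ ≈ 80.67°
pole (1 + j1217·0.002) = 1 + j2.434 → |·| ≈ 2.6314, ∠ ≈ 67.66°
|G| = 40 · 6.1666 / (2.6314) ≈ 93.739
Gain = 20 log₁₀(93.739) ≈ 39.44 dB
∠G = (80.67°) − (67.66°) = 13.01°

ω = 177: 34.0 dB, 22.0°; ω = 1217: 39.4 dB, 13.0°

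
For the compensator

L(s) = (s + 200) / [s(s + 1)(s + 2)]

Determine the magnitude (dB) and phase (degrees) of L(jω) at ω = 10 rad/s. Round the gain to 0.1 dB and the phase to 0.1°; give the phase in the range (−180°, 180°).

At s = jω = j10:
zero (s+200): 200 + j10 → |·| = √(200²+10²) = √40100 ≈ 200.25, ∠ = arctan(10/200) ≈ 2.86°
pole (s+1): 1 + j10 → |·| = √(1²+10²) = √101 ≈ 10.05, ∠ = arctan(10/1) ≈ 84.29°
pole (s+2): 2 + j10 → |·| = √(2²+10²) = √104 ≈ 10.198, ∠ = arctan(10/2) ≈ 78.69°
pole at origin: |s| = 10, ∠ = 90.00° (in denominator)
|L| = 1 · 200.25 / 1024.9 ≈ 0.19538
Gain = 20 log₁₀(0.19538) ≈ -14.18 dB
∠L = 2.86° − 252.98° = -250.12° ≡ 109.88° (principal value)

-14.2 dB, 109.9°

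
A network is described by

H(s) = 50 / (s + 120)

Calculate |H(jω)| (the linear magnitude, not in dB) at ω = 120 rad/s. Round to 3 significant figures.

0.295

Substitute s = j120:
Numerator: 50 = 50 + j0
Denominator: (j120) + 120 = 120 + j120
|N| = √(50² + 0²) ≈ 50, ∠N ≈ 0.00°
|D| = √(120² + 120²) ≈ 169.71, ∠D ≈ 45.00°
|H| = 50 / 169.71 ≈ 0.29462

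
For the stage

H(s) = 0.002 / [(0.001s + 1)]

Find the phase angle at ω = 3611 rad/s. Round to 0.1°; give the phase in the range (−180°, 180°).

-74.5°

At ω = 3611 rad/s:
pole (1 + j3611·0.001) = 1 + j3.611 → |·| ≈ 3.7469, ∠ ≈ 74.52°
∠H = (0°) − (74.52°) = -74.52°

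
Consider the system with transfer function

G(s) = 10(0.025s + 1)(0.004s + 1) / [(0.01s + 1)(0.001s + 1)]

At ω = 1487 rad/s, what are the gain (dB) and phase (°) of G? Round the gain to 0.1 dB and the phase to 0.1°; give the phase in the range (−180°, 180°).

38.5 dB, 26.7°

At ω = 1487 rad/s:
zero (1 + j1487·0.025) = 1 + j37.175 → |·| ≈ 37.188, ∠ ≈ 88.46°
zero (1 + j1487·0.004) = 1 + j5.948 → |·| ≈ 6.0315, ∠ ≈ 80.46°
pole (1 + j1487·0.01) = 1 + j14.87 → |·| ≈ 14.904, ∠ ≈ 86.15°
pole (1 + j1487·0.001) = 1 + j1.487 → |·| ≈ 1.792, ∠ ≈ 56.08°
|G| = 10 · 37.188 · 6.0315 / (14.904 · 1.792) ≈ 83.982
Gain = 20 log₁₀(83.982) ≈ 38.48 dB
∠G = (88.46° + 80.46°) − (86.15° + 56.08°) = 26.69°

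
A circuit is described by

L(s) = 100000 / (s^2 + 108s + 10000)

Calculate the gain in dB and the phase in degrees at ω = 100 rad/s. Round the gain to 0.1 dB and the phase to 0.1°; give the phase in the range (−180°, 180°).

At s = jω = j100:
quadratic: (j100)² + 108·j100 + 10000 = 0 + j10800 → |·| ≈ 10800, ∠ ≈ 90.00°
|L| = 100000 / 10800 ≈ 9.2593
Gain = 20 log₁₀(9.2593) ≈ 19.33 dB
∠L = 0.00° − 90.00° = -90.00°

19.3 dB, -90.0°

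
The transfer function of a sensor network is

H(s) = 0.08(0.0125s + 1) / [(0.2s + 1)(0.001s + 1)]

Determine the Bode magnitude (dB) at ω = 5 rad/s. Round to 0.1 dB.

At ω = 5 rad/s:
zero (1 + j5·0.0125) = 1 + j0.0625 → |·| ≈ 1.002, ∠ ≈ 3.58°
pole (1 + j5·0.2) = 1 + j1 → |·| ≈ 1.4142, ∠ ≈ 45.00°
pole (1 + j5·0.001) = 1 + j0.005 → |·| ≈ 1, ∠ ≈ 0.29°
|H| = 0.08 · 1.002 / (1.4142 · 1) ≈ 0.056682
Gain = 20 log₁₀(0.056682) ≈ -24.93 dB

-24.9 dB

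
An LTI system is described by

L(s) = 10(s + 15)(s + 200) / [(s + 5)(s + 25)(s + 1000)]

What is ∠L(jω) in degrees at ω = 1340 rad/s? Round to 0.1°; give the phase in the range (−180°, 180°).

At s = jω = j1340:
zero (s+15): 15 + j1340 → |·| = √(15²+1340²) = √1795825 ≈ 1340.1, ∠ = arctan(1340/15) ≈ 89.36°
zero (s+200): 200 + j1340 → |·| = √(200²+1340²) = √1835600 ≈ 1354.8, ∠ = arctan(1340/200) ≈ 81.51°
pole (s+5): 5 + j1340 → |·| = √(5²+1340²) = √1795625 ≈ 1340, ∠ = arctan(1340/5) ≈ 89.79°
pole (s+25): 25 + j1340 → |·| = √(25²+1340²) = √1796225 ≈ 1340.2, ∠ = arctan(1340/25) ≈ 88.93°
pole (s+1000): 1000 + j1340 → |·| = √(1000²+1340²) = √2795600 ≈ 1672, ∠ = arctan(1340/1000) ≈ 53.27°
∠L = 170.87° − 231.99° = -61.12°

-61.1°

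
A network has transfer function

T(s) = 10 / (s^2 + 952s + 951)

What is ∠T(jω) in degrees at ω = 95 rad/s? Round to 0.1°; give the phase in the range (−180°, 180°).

-95.1°

Substitute s = j95:
Numerator: 10 = 10 + j0
Denominator: (j95)^2 + 952(j95) + 951 = -8074 + j90440
|N| = √(10² + 0²) ≈ 10, ∠N ≈ 0.00°
|D| = √(8074² + 90440²) ≈ 90800, ∠D ≈ 95.10°
∠T = 0.00° − 95.10° = -95.10°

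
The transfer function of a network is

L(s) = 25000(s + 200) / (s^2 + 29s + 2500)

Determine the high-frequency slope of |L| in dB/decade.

-20 dB/decade

Each pole contributes −20 dB/decade at high frequency; each zero contributes +20 dB/decade.
Net: 1 zero(s) − 2 pole(s) → -20 dB/decade.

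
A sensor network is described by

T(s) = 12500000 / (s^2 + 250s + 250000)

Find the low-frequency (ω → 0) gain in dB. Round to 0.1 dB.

34.0 dB

T(0) = 12500000 / 250000 = 50
20 log₁₀(50) ≈ 33.98 dB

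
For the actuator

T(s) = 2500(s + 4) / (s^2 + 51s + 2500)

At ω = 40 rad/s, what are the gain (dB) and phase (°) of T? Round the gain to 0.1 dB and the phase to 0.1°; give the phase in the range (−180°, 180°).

At s = jω = j40:
zero (s+4): 4 + j40 → |·| = √(4²+40²) = √1616 ≈ 40.2, ∠ = arctan(40/4) ≈ 84.29°
quadratic: (j40)² + 51·j40 + 2500 = 900 + j2040 → |·| ≈ 2229.7, ∠ ≈ 66.19°
|T| = 2500 · 40.2 / 2229.7 ≈ 45.073
Gain = 20 log₁₀(45.073) ≈ 33.08 dB
∠T = 84.29° − 66.19° = 18.10°

33.1 dB, 18.1°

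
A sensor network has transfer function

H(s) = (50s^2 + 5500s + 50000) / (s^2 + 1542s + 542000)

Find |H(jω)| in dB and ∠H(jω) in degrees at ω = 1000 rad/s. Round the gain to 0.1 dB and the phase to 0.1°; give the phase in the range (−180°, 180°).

29.9 dB, 67.2°

Substitute s = j1000:
Numerator: 50(j1000)^2 + 5500(j1000) + 50000 = -49950000 + j5500000
Denominator: (j1000)^2 + 1542(j1000) + 542000 = -458000 + j1542000
|N| = √(49950000² + 5500000²) ≈ 5.0252e+07, ∠N ≈ 173.72°
|D| = √(458000² + 1542000²) ≈ 1.6086e+06, ∠D ≈ 106.54°
|H| = 5.0252e+07 / 1.6086e+06 ≈ 31.24
Gain = 20 log₁₀(31.24) ≈ 29.89 dB
∠H = 173.72° − 106.54° = 67.18°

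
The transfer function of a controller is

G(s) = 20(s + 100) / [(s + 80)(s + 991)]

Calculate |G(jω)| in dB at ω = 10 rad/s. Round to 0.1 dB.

At s = jω = j10:
zero (s+100): 100 + j10 → |·| = √(100²+10²) = √10100 ≈ 100.5, ∠ = arctan(10/100) ≈ 5.71°
pole (s+80): 80 + j10 → |·| = √(80²+10²) = √6500 ≈ 80.623, ∠ = arctan(10/80) ≈ 7.13°
pole (s+991): 991 + j10 → |·| = √(991²+10²) = √982181 ≈ 991.05, ∠ = arctan(10/991) ≈ 0.58°
|G| = 20 · 100.5 / 79901 ≈ 0.025156
Gain = 20 log₁₀(0.025156) ≈ -31.99 dB

-32.0 dB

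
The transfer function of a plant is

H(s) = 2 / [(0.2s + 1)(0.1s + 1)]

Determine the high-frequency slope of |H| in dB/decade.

-40 dB/decade

Each pole contributes −20 dB/decade at high frequency; each zero contributes +20 dB/decade.
Net: 0 zero(s) − 2 pole(s) → -40 dB/decade.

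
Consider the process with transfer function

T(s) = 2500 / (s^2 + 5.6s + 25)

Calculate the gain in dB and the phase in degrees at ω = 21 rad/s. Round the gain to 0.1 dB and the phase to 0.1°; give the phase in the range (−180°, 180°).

At s = jω = j21:
quadratic: (j21)² + 5.6·j21 + 25 = -416 + j117.6 → |·| ≈ 432.3, ∠ ≈ 164.21°
|T| = 2500 / 432.3 ≈ 5.783
Gain = 20 log₁₀(5.783) ≈ 15.24 dB
∠T = 0.00° − 164.21° = -164.21°

15.2 dB, -164.2°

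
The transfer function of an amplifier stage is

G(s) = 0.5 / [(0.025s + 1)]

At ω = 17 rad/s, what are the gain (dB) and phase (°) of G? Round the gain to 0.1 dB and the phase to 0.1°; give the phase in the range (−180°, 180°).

At ω = 17 rad/s:
pole (1 + j17·0.025) = 1 + j0.425 → |·| ≈ 1.0866, ∠ ≈ 23.03°
|G| = 0.5 · 1 / (1.0866) ≈ 0.46015
Gain = 20 log₁₀(0.46015) ≈ -6.74 dB
∠G = (0°) − (23.03°) = -23.03°

-6.7 dB, -23.0°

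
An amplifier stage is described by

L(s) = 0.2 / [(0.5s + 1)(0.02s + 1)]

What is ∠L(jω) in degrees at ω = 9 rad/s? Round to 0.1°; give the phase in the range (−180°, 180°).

-87.7°

At ω = 9 rad/s:
pole (1 + j9·0.5) = 1 + j4.5 → |·| ≈ 4.6098, ∠ ≈ 77.47°
pole (1 + j9·0.02) = 1 + j0.18 → |·| ≈ 1.0161, ∠ ≈ 10.20°
∠L = (0°) − (77.47° + 10.20°) = -87.67°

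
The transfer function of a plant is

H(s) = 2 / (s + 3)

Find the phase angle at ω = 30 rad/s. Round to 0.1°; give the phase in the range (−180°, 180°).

At s = jω = j30:
pole (s+3): 3 + j30 → |·| = √(3²+30²) = √909 ≈ 30.15, ∠ = arctan(30/3) ≈ 84.29°
∠H = 0.00° − 84.29° = -84.29°

-84.3°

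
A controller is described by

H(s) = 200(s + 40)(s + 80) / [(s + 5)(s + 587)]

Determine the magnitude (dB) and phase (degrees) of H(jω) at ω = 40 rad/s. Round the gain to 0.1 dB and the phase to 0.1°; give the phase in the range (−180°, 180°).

At s = jω = j40:
zero (s+40): 40 + j40 → |·| = √(40²+40²) = √3200 ≈ 56.569, ∠ = arctan(40/40) ≈ 45.00°
zero (s+80): 80 + j40 → |·| = √(80²+40²) = √8000 ≈ 89.443, ∠ = arctan(40/80) ≈ 26.57°
pole (s+5): 5 + j40 → |·| = √(5²+40²) = √1625 ≈ 40.311, ∠ = arctan(40/5) ≈ 82.87°
pole (s+587): 587 + j40 → |·| = √(587²+40²) = √346169 ≈ 588.36, ∠ = arctan(40/587) ≈ 3.90°
|H| = 200 · 5059.7 / 23717 ≈ 42.667
Gain = 20 log₁₀(42.667) ≈ 32.60 dB
∠H = 71.57° − 86.77° = -15.20°

32.6 dB, -15.2°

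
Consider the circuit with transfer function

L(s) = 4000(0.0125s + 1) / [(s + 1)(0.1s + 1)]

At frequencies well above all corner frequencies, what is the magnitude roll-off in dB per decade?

Each pole contributes −20 dB/decade at high frequency; each zero contributes +20 dB/decade.
Net: 1 zero(s) − 2 pole(s) → -20 dB/decade.

-20 dB/decade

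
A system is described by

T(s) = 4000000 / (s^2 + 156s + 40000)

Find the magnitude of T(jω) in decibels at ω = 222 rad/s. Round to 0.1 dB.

At s = jω = j222:
quadratic: (j222)² + 156·j222 + 40000 = -9284 + j34632 → |·| ≈ 35855, ∠ ≈ 105.01°
|T| = 4000000 / 35855 ≈ 111.56
Gain = 20 log₁₀(111.56) ≈ 40.95 dB

41.0 dB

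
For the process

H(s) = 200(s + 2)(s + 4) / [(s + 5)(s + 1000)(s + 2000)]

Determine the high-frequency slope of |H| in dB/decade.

-20 dB/decade

Each pole contributes −20 dB/decade at high frequency; each zero contributes +20 dB/decade.
Net: 2 zero(s) − 3 pole(s) → -20 dB/decade.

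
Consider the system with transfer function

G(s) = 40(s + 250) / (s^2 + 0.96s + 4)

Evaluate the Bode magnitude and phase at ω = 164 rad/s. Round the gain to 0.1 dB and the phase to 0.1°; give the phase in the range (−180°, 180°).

-7.0 dB, -146.4°

At s = jω = j164:
zero (s+250): 250 + j164 → |·| = √(250²+164²) = √89396 ≈ 298.99, ∠ = arctan(164/250) ≈ 33.26°
quadratic: (j164)² + 0.96·j164 + 4 = -26892 + j157.44 → |·| ≈ 26892, ∠ ≈ 179.66°
|G| = 40 · 298.99 / 26892 ≈ 0.44473
Gain = 20 log₁₀(0.44473) ≈ -7.04 dB
∠G = 33.26° − 179.66° = -146.40°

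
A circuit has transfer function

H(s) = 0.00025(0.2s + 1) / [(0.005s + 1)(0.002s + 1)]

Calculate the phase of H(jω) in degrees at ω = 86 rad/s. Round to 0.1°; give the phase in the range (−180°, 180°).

At ω = 86 rad/s:
zero (1 + j86·0.2) = 1 + j17.2 → |·| ≈ 17.229, ∠ ≈ 86.67°
pole (1 + j86·0.005) = 1 + j0.43 → |·| ≈ 1.0885, ∠ ≈ 23.27°
pole (1 + j86·0.002) = 1 + j0.172 → |·| ≈ 1.0147, ∠ ≈ 9.76°
∠H = (86.67°) − (23.27° + 9.76°) = 53.64°

53.6°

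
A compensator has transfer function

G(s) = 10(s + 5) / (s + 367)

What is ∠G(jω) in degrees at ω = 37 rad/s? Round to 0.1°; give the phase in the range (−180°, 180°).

At s = jω = j37:
zero (s+5): 5 + j37 → |·| = √(5²+37²) = √1394 ≈ 37.336, ∠ = arctan(37/5) ≈ 82.30°
pole (s+367): 367 + j37 → |·| = √(367²+37²) = √136058 ≈ 368.86, ∠ = arctan(37/367) ≈ 5.76°
∠G = 82.30° − 5.76° = 76.54°

76.5°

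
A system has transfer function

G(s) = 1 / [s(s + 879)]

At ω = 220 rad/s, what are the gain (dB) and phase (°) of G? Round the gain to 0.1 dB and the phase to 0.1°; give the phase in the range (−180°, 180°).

-106.0 dB, -104.1°

At s = jω = j220:
pole (s+879): 879 + j220 → |·| = √(879²+220²) = √821041 ≈ 906.11, ∠ = arctan(220/879) ≈ 14.05°
pole at origin: |s| = 220, ∠ = 90.00° (in denominator)
|G| = 1 / 1.9934e+05 ≈ 5.0166e-06
Gain = 20 log₁₀(5.0166e-06) ≈ -105.99 dB
∠G = 0.00° − 104.05° = -104.05°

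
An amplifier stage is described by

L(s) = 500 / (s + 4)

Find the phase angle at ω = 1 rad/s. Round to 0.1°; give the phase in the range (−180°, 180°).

-14.0°

Substitute s = j1:
Numerator: 500 = 500 + j0
Denominator: (j1) + 4 = 4 + j1
|N| = √(500² + 0²) ≈ 500, ∠N ≈ 0.00°
|D| = √(4² + 1²) ≈ 4.1231, ∠D ≈ 14.04°
∠L = 0.00° − 14.04° = -14.04°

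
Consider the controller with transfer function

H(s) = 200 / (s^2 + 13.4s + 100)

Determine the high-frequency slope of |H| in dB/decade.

-40 dB/decade

Each pole contributes −20 dB/decade at high frequency; each zero contributes +20 dB/decade.
Net: 0 zero(s) − 2 pole(s) → -40 dB/decade.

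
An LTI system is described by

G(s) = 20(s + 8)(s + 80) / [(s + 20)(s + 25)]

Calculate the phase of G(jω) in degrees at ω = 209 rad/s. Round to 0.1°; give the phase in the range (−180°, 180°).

At s = jω = j209:
zero (s+8): 8 + j209 → |·| = √(8²+209²) = √43745 ≈ 209.15, ∠ = arctan(209/8) ≈ 87.81°
zero (s+80): 80 + j209 → |·| = √(80²+209²) = √50081 ≈ 223.79, ∠ = arctan(209/80) ≈ 69.05°
pole (s+20): 20 + j209 → |·| = √(20²+209²) = √44081 ≈ 209.95, ∠ = arctan(209/20) ≈ 84.53°
pole (s+25): 25 + j209 → |·| = √(25²+209²) = √44306 ≈ 210.49, ∠ = arctan(209/25) ≈ 83.18°
∠G = 156.86° − 167.71° = -10.85°

-10.9°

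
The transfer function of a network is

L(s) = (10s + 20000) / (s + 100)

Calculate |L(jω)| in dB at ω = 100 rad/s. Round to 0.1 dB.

Substitute s = j100:
Numerator: 10(j100) + 20000 = 20000 + j1000
Denominator: (j100) + 100 = 100 + j100
|N| = √(20000² + 1000²) ≈ 20025, ∠N ≈ 2.86°
|D| = √(100² + 100²) ≈ 141.42, ∠D ≈ 45.00°
|L| = 20025 / 141.42 ≈ 141.6
Gain = 20 log₁₀(141.6) ≈ 43.02 dB

43.0 dB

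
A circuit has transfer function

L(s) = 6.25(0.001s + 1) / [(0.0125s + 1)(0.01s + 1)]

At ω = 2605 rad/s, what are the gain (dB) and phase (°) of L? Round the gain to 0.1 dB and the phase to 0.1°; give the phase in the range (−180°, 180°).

-33.8 dB, -107.0°

At ω = 2605 rad/s:
zero (1 + j2605·0.001) = 1 + j2.605 → |·| ≈ 2.7903, ∠ ≈ 69.00°
pole (1 + j2605·0.0125) = 1 + j32.5625 → |·| ≈ 32.578, ∠ ≈ 88.24°
pole (1 + j2605·0.01) = 1 + j26.05 → |·| ≈ 26.069, ∠ ≈ 87.80°
|L| = 6.25 · 2.7903 / (32.578 · 26.069) ≈ 0.020534
Gain = 20 log₁₀(0.020534) ≈ -33.75 dB
∠L = (69.00°) − (88.24° + 87.80°) = -107.04°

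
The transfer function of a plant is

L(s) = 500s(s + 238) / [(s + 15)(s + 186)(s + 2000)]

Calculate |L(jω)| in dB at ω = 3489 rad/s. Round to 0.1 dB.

-18.1 dB

At s = jω = j3489:
zero (s+238): 238 + j3489 → |·| = √(238²+3489²) = √12229765 ≈ 3497.1, ∠ = arctan(3489/238) ≈ 86.10°
zero at origin: s = j3489 → |·| = 3489, ∠ = 90.00°
pole (s+15): 15 + j3489 → |·| = √(15²+3489²) = √12173346 ≈ 3489, ∠ = arctan(3489/15) ≈ 89.75°
pole (s+186): 186 + j3489 → |·| = √(186²+3489²) = √12207717 ≈ 3494, ∠ = arctan(3489/186) ≈ 86.95°
pole (s+2000): 2000 + j3489 → |·| = √(2000²+3489²) = √16173121 ≈ 4021.6, ∠ = arctan(3489/2000) ≈ 60.18°
|L| = 500 · 1.2201e+07 / 4.9026e+10 ≈ 0.12443
Gain = 20 log₁₀(0.12443) ≈ -18.10 dB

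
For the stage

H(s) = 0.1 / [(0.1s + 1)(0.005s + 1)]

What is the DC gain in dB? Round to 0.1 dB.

H(0) = 0.1 · 1 / 1 = 0.1
20 log₁₀(0.1) ≈ -20.00 dB

-20.0 dB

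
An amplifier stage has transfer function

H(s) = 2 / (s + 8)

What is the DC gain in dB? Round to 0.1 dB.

-12.0 dB

H(0) = 2 / 8 = 0.25
20 log₁₀(0.25) ≈ -12.04 dB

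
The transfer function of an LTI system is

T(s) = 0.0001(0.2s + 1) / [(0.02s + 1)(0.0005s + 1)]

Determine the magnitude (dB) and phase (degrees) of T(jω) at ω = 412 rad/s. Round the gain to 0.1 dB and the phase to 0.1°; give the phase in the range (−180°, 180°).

-60.2 dB, -5.4°

At ω = 412 rad/s:
zero (1 + j412·0.2) = 1 + j82.4 → |·| ≈ 82.406, ∠ ≈ 89.30°
pole (1 + j412·0.02) = 1 + j8.24 → |·| ≈ 8.3005, ∠ ≈ 83.08°
pole (1 + j412·0.0005) = 1 + j0.206 → |·| ≈ 1.021, ∠ ≈ 11.64°
|T| = 0.0001 · 82.406 / (8.3005 · 1.021) ≈ 0.00097236
Gain = 20 log₁₀(0.00097236) ≈ -60.24 dB
∠T = (89.30°) − (83.08° + 11.64°) = -5.42°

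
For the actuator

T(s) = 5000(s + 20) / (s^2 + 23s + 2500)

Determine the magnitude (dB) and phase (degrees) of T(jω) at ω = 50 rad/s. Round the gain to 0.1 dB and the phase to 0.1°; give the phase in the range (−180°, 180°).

47.4 dB, -21.8°

At s = jω = j50:
zero (s+20): 20 + j50 → |·| = √(20²+50²) = √2900 ≈ 53.852, ∠ = arctan(50/20) ≈ 68.20°
quadratic: (j50)² + 23·j50 + 2500 = 0 + j1150 → |·| ≈ 1150, ∠ ≈ 90.00°
|T| = 5000 · 53.852 / 1150 ≈ 234.14
Gain = 20 log₁₀(234.14) ≈ 47.39 dB
∠T = 68.20° − 90.00° = -21.80°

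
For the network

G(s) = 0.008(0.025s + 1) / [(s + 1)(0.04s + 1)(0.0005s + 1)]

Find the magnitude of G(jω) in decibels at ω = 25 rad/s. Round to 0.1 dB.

-71.5 dB

At ω = 25 rad/s:
zero (1 + j25·0.025) = 1 + j0.625 → |·| ≈ 1.1792, ∠ ≈ 32.01°
pole (1 + j25·1) = 1 + j25 → |·| ≈ 25.02, ∠ ≈ 87.71°
pole (1 + j25·0.04) = 1 + j1 → |·| ≈ 1.4142, ∠ ≈ 45.00°
pole (1 + j25·0.0005) = 1 + j0.0125 → |·| ≈ 1.0001, ∠ ≈ 0.72°
|G| = 0.008 · 1.1792 / (25.02 · 1.4142 · 1.0001) ≈ 0.00026659
Gain = 20 log₁₀(0.00026659) ≈ -71.48 dB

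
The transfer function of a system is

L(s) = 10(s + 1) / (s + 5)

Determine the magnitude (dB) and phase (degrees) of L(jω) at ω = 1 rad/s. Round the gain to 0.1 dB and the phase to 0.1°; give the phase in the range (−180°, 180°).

8.9 dB, 33.7°

At s = jω = j1:
zero (s+1): 1 + j1 → |·| = √(1²+1²) = √2 ≈ 1.4142, ∠ = arctan(1/1) ≈ 45.00°
pole (s+5): 5 + j1 → |·| = √(5²+1²) = √26 ≈ 5.099, ∠ = arctan(1/5) ≈ 11.31°
|L| = 10 · 1.4142 / 5.099 ≈ 2.7735
Gain = 20 log₁₀(2.7735) ≈ 8.86 dB
∠L = 45.00° − 11.31° = 33.69°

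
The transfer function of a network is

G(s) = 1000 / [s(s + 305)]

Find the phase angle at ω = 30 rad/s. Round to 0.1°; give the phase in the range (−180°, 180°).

-95.6°

At s = jω = j30:
pole (s+305): 305 + j30 → |·| = √(305²+30²) = √93925 ≈ 306.47, ∠ = arctan(30/305) ≈ 5.62°
pole at origin: |s| = 30, ∠ = 90.00° (in denominator)
∠G = 0.00° − 95.62° = -95.62°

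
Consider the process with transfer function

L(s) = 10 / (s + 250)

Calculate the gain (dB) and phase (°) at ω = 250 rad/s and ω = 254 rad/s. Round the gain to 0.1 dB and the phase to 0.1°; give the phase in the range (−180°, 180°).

Substitute s = j250:
Numerator: 10 = 10 + j0
Denominator: (j250) + 250 = 250 + j250
|N| = √(10² + 0²) ≈ 10, ∠N ≈ 0.00°
|D| = √(250² + 250²) ≈ 353.55, ∠D ≈ 45.00°
|L| = 10 / 353.55 ≈ 0.028285
Gain = 20 log₁₀(0.028285) ≈ -30.97 dB
∠L = 0.00° − 45.00° = -45.00°

Substitute s = j254:
Numerator: 10 = 10 + j0
Denominator: (j254) + 250 = 250 + j254
|N| = √(10² + 0²) ≈ 10, ∠N ≈ 0.00°
|D| = √(250² + 254²) ≈ 356.39, ∠D ≈ 45.45°
|L| = 10 / 356.39 ≈ 0.028059
Gain = 20 log₁₀(0.028059) ≈ -31.04 dB
∠L = 0.00° − 45.45° = -45.45°

ω = 250: -31.0 dB, -45.0°; ω = 254: -31.0 dB, -45.5°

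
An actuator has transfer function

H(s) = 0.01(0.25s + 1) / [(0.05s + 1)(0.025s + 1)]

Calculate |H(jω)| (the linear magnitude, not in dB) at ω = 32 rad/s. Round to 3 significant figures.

0.0334

At ω = 32 rad/s:
zero (1 + j32·0.25) = 1 + j8 → |·| ≈ 8.0623, ∠ ≈ 82.87°
pole (1 + j32·0.05) = 1 + j1.6 → |·| ≈ 1.8868, ∠ ≈ 57.99°
pole (1 + j32·0.025) = 1 + j0.8 → |·| ≈ 1.2806, ∠ ≈ 38.66°
|H| = 0.01 · 8.0623 / (1.8868 · 1.2806) ≈ 0.033367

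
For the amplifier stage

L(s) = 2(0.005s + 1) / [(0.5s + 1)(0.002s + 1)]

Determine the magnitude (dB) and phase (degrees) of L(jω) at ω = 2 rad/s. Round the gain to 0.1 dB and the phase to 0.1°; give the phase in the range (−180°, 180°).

3.0 dB, -44.7°

At ω = 2 rad/s:
zero (1 + j2·0.005) = 1 + j0.01 → |·| ≈ 1, ∠ ≈ 0.57°
pole (1 + j2·0.5) = 1 + j1 → |·| ≈ 1.4142, ∠ ≈ 45.00°
pole (1 + j2·0.002) = 1 + j0.004 → |·| ≈ 1, ∠ ≈ 0.23°
|L| = 2 · 1 / (1.4142 · 1) ≈ 1.4142
Gain = 20 log₁₀(1.4142) ≈ 3.01 dB
∠L = (0.57°) − (45.00° + 0.23°) = -44.66°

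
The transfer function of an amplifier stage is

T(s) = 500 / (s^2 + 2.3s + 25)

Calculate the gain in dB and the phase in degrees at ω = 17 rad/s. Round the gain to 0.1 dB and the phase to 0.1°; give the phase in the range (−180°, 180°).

5.5 dB, -171.6°

At s = jω = j17:
quadratic: (j17)² + 2.3·j17 + 25 = -264 + j39.1 → |·| ≈ 266.88, ∠ ≈ 171.58°
|T| = 500 / 266.88 ≈ 1.8735
Gain = 20 log₁₀(1.8735) ≈ 5.45 dB
∠T = 0.00° − 171.58° = -171.58°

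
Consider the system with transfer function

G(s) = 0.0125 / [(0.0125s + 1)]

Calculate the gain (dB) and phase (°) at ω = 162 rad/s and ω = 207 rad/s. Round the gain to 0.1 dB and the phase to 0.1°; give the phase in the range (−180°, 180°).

At ω = 162 rad/s:
pole (1 + j162·0.0125) = 1 + j2.025 → |·| ≈ 2.2585, ∠ ≈ 63.72°
|G| = 0.0125 · 1 / (2.2585) ≈ 0.0055346
Gain = 20 log₁₀(0.0055346) ≈ -45.14 dB
∠G = (0°) − (63.72°) = -63.72°

At ω = 207 rad/s:
pole (1 + j207·0.0125) = 1 + j2.5875 → |·| ≈ 2.774, ∠ ≈ 68.87°
|G| = 0.0125 · 1 / (2.774) ≈ 0.0045061
Gain = 20 log₁₀(0.0045061) ≈ -46.92 dB
∠G = (0°) − (68.87°) = -68.87°

ω = 162: -45.1 dB, -63.7°; ω = 207: -46.9 dB, -68.9°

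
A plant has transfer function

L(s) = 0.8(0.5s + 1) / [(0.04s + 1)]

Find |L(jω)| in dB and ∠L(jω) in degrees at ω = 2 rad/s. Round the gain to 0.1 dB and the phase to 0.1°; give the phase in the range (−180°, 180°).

At ω = 2 rad/s:
zero (1 + j2·0.5) = 1 + j1 → |·| ≈ 1.4142, ∠ ≈ 45.00°
pole (1 + j2·0.04) = 1 + j0.08 → |·| ≈ 1.0032, ∠ ≈ 4.57°
|L| = 0.8 · 1.4142 / (1.0032) ≈ 1.1278
Gain = 20 log₁₀(1.1278) ≈ 1.04 dB
∠L = (45.00°) − (4.57°) = 40.43°

1.0 dB, 40.4°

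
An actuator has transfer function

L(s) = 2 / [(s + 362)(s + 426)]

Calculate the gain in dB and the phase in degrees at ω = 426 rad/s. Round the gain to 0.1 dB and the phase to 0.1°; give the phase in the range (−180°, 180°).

At s = jω = j426:
pole (s+362): 362 + j426 → |·| = √(362²+426²) = √312520 ≈ 559.03, ∠ = arctan(426/362) ≈ 49.64°
pole (s+426): 426 + j426 → |·| = √(426²+426²) = √362952 ≈ 602.45, ∠ = arctan(426/426) ≈ 45.00°
|L| = 2 / 3.3679e+05 ≈ 5.9384e-06
Gain = 20 log₁₀(5.9384e-06) ≈ -104.53 dB
∠L = 0.00° − 94.64° = -94.64°

-104.5 dB, -94.6°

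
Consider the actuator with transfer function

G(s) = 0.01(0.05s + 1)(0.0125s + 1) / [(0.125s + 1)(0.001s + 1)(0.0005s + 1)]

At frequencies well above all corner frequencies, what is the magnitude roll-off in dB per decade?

-20 dB/decade

Each pole contributes −20 dB/decade at high frequency; each zero contributes +20 dB/decade.
Net: 2 zero(s) − 3 pole(s) → -20 dB/decade.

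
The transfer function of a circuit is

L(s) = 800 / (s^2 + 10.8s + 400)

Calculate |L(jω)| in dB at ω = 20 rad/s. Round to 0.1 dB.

At s = jω = j20:
quadratic: (j20)² + 10.8·j20 + 400 = 0 + j216 → |·| ≈ 216, ∠ ≈ 90.00°
|L| = 800 / 216 ≈ 3.7037
Gain = 20 log₁₀(3.7037) ≈ 11.37 dB

11.4 dB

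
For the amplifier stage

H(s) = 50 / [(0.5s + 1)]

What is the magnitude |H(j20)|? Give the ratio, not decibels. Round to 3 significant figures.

At ω = 20 rad/s:
pole (1 + j20·0.5) = 1 + j10 → |·| ≈ 10.05, ∠ ≈ 84.29°
|H| = 50 · 1 / (10.05) ≈ 4.9751

4.98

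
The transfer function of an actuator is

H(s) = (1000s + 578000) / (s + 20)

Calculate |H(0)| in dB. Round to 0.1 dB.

H(0) = 578000 / 20 = 28900
20 log₁₀(28900) ≈ 89.22 dB

89.2 dB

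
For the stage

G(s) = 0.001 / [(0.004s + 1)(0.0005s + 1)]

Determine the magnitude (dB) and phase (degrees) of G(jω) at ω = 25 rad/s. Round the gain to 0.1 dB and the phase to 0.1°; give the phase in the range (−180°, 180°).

-60.0 dB, -6.4°

At ω = 25 rad/s:
pole (1 + j25·0.004) = 1 + j0.1 → |·| ≈ 1.005, ∠ ≈ 5.71°
pole (1 + j25·0.0005) = 1 + j0.0125 → |·| ≈ 1.0001, ∠ ≈ 0.72°
|G| = 0.001 · 1 / (1.005 · 1.0001) ≈ 0.00099493
Gain = 20 log₁₀(0.00099493) ≈ -60.04 dB
∠G = (0°) − (5.71° + 0.72°) = -6.43°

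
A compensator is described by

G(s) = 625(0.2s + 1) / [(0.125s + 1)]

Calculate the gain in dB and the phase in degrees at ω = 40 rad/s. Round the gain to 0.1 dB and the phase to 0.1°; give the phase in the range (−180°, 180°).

59.9 dB, 4.2°

At ω = 40 rad/s:
zero (1 + j40·0.2) = 1 + j8 → |·| ≈ 8.0623, ∠ ≈ 82.87°
pole (1 + j40·0.125) = 1 + j5 → |·| ≈ 5.099, ∠ ≈ 78.69°
|G| = 625 · 8.0623 / (5.099) ≈ 988.22
Gain = 20 log₁₀(988.22) ≈ 59.90 dB
∠G = (82.87°) − (78.69°) = 4.18°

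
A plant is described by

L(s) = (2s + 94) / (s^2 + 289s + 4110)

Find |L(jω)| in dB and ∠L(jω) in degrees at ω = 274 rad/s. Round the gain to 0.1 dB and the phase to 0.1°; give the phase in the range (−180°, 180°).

Substitute s = j274:
Numerator: 2(j274) + 94 = 94 + j548
Denominator: (j274)^2 + 289(j274) + 4110 = -70966 + j79186
|N| = √(94² + 548²) ≈ 556, ∠N ≈ 80.27°
|D| = √(70966² + 79186²) ≈ 1.0633e+05, ∠D ≈ 131.87°
|L| = 556 / 1.0633e+05 ≈ 0.005229
Gain = 20 log₁₀(0.005229) ≈ -45.63 dB
∠L = 80.27° − 131.87° = -51.60°

-45.6 dB, -51.6°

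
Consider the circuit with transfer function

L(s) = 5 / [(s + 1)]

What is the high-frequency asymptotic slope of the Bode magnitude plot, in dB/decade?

Each pole contributes −20 dB/decade at high frequency; each zero contributes +20 dB/decade.
Net: 0 zero(s) − 1 pole(s) → -20 dB/decade.

-20 dB/decade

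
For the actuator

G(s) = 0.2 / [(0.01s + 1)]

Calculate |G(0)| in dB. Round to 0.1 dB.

-14.0 dB

G(0) = 0.2 · 1 / 1 = 0.2
20 log₁₀(0.2) ≈ -13.98 dB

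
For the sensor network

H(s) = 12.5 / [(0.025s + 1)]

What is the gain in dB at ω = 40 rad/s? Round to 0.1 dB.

18.9 dB

At ω = 40 rad/s:
pole (1 + j40·0.025) = 1 + j1 → |·| ≈ 1.4142, ∠ ≈ 45.00°
|H| = 12.5 · 1 / (1.4142) ≈ 8.8389
Gain = 20 log₁₀(8.8389) ≈ 18.93 dB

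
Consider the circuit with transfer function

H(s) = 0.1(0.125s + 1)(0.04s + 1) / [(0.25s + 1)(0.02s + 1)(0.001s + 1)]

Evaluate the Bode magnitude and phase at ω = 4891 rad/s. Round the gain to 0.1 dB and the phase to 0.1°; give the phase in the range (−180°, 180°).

At ω = 4891 rad/s:
zero (1 + j4891·0.125) = 1 + j611.375 → |·| ≈ 611.38, ∠ ≈ 89.91°
zero (1 + j4891·0.04) = 1 + j195.64 → |·| ≈ 195.64, ∠ ≈ 89.71°
pole (1 + j4891·0.25) = 1 + j1222.75 → |·| ≈ 1222.8, ∠ ≈ 89.95°
pole (1 + j4891·0.02) = 1 + j97.82 → |·| ≈ 97.825, ∠ ≈ 89.41°
pole (1 + j4891·0.001) = 1 + j4.891 → |·| ≈ 4.9922, ∠ ≈ 78.44°
|H| = 0.1 · 611.38 · 195.64 / (1222.8 · 97.825 · 4.9922) ≈ 0.02003
Gain = 20 log₁₀(0.02003) ≈ -33.97 dB
∠H = (89.91° + 89.71°) − (89.95° + 89.41° + 78.44°) = -78.18°

-34.0 dB, -78.2°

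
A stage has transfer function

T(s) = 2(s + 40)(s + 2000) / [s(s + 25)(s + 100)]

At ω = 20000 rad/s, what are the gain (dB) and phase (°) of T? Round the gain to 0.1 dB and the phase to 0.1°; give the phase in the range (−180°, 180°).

At s = jω = j20000:
zero (s+40): 40 + j20000 → |·| = √(40²+20000²) = √400001600 ≈ 20000, ∠ = arctan(20000/40) ≈ 89.89°
zero (s+2000): 2000 + j20000 → |·| = √(2000²+20000²) = √404000000 ≈ 20100, ∠ = arctan(20000/2000) ≈ 84.29°
pole (s+25): 25 + j20000 → |·| = √(25²+20000²) = √400000625 ≈ 20000, ∠ = arctan(20000/25) ≈ 89.93°
pole (s+100): 100 + j20000 → |·| = √(100²+20000²) = √400010000 ≈ 20000, ∠ = arctan(20000/100) ≈ 89.71°
pole at origin: |s| = 20000, ∠ = 90.00° (in denominator)
|T| = 2 · 4.02e+08 / 8e+12 ≈ 0.0001005
Gain = 20 log₁₀(0.0001005) ≈ -79.96 dB
∠T = 174.18° − 269.64° = -95.46°

-80.0 dB, -95.5°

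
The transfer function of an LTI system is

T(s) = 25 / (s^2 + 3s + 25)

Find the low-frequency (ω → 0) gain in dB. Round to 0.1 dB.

0.0 dB

T(0) = 25 / 25 = 1
20 log₁₀(1) ≈ 0.00 dB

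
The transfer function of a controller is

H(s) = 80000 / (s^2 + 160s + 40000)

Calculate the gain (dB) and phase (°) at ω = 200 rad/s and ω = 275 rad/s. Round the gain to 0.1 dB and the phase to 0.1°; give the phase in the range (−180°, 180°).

At s = jω = j200:
quadratic: (j200)² + 160·j200 + 40000 = 0 + j32000 → |·| ≈ 32000, ∠ ≈ 90.00°
|H| = 80000 / 32000 ≈ 2.5
Gain = 20 log₁₀(2.5) ≈ 7.96 dB
∠H = 0.00° − 90.00° = -90.00°

At s = jω = j275:
quadratic: (j275)² + 160·j275 + 40000 = -35625 + j44000 → |·| ≈ 56614, ∠ ≈ 129.00°
|H| = 80000 / 56614 ≈ 1.4131
Gain = 20 log₁₀(1.4131) ≈ 3.00 dB
∠H = 0.00° − 129.00° = -129.00°

ω = 200: 8.0 dB, -90.0°; ω = 275: 3.0 dB, -129.0°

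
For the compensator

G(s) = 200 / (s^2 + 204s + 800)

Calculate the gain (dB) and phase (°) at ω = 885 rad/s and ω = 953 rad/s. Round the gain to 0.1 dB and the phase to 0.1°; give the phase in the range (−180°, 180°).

Substitute s = j885:
Numerator: 200 = 200 + j0
Denominator: (j885)^2 + 204(j885) + 800 = -782425 + j180540
|N| = √(200² + 0²) ≈ 200, ∠N ≈ 0.00°
|D| = √(782425² + 180540²) ≈ 8.0298e+05, ∠D ≈ 167.01°
|G| = 200 / 8.0298e+05 ≈ 0.00024907
Gain = 20 log₁₀(0.00024907) ≈ -72.07 dB
∠G = 0.00° − 167.01° = -167.01°

Substitute s = j953:
Numerator: 200 = 200 + j0
Denominator: (j953)^2 + 204(j953) + 800 = -907409 + j194412
|N| = √(200² + 0²) ≈ 200, ∠N ≈ 0.00°
|D| = √(907409² + 194412²) ≈ 9.28e+05, ∠D ≈ 167.91°
|G| = 200 / 9.28e+05 ≈ 0.00021552
Gain = 20 log₁₀(0.00021552) ≈ -73.33 dB
∠G = 0.00° − 167.91° = -167.91°

ω = 885: -72.1 dB, -167.0°; ω = 953: -73.3 dB, -167.9°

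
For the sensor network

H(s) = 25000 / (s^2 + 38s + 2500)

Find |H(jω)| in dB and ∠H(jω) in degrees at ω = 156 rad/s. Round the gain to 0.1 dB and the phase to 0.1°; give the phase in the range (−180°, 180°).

0.9 dB, -164.8°

At s = jω = j156:
quadratic: (j156)² + 38·j156 + 2500 = -21836 + j5928 → |·| ≈ 22626, ∠ ≈ 164.81°
|H| = 25000 / 22626 ≈ 1.1049
Gain = 20 log₁₀(1.1049) ≈ 0.87 dB
∠H = 0.00° − 164.81° = -164.81°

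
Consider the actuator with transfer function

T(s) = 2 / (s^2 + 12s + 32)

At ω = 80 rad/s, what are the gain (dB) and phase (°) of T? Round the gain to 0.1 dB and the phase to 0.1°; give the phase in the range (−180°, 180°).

-70.2 dB, -171.4°

Substitute s = j80:
Numerator: 2 = 2 + j0
Denominator: (j80)^2 + 12(j80) + 32 = -6368 + j960
|N| = √(2² + 0²) ≈ 2, ∠N ≈ 0.00°
|D| = √(6368² + 960²) ≈ 6440, ∠D ≈ 171.43°
|T| = 2 / 6440 ≈ 0.00031056
Gain = 20 log₁₀(0.00031056) ≈ -70.16 dB
∠T = 0.00° − 171.43° = -171.43°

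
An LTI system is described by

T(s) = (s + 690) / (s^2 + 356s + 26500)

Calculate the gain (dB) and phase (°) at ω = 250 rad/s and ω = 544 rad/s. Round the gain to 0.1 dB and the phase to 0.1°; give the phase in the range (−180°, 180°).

ω = 250: -42.3 dB, -92.1°; ω = 544: -51.5 dB, -106.0°

Substitute s = j250:
Numerator: (j250) + 690 = 690 + j250
Denominator: (j250)^2 + 356(j250) + 26500 = -36000 + j89000
|N| = √(690² + 250²) ≈ 733.89, ∠N ≈ 19.92°
|D| = √(36000² + 89000²) ≈ 96005, ∠D ≈ 112.02°
|T| = 733.89 / 96005 ≈ 0.0076443
Gain = 20 log₁₀(0.0076443) ≈ -42.33 dB
∠T = 19.92° − 112.02° = -92.10°

Substitute s = j544:
Numerator: (j544) + 690 = 690 + j544
Denominator: (j544)^2 + 356(j544) + 26500 = -269436 + j193664
|N| = √(690² + 544²) ≈ 878.66, ∠N ≈ 38.25°
|D| = √(269436² + 193664²) ≈ 3.3182e+05, ∠D ≈ 144.29°
|T| = 878.66 / 3.3182e+05 ≈ 0.002648
Gain = 20 log₁₀(0.002648) ≈ -51.54 dB
∠T = 38.25° − 144.29° = -106.04°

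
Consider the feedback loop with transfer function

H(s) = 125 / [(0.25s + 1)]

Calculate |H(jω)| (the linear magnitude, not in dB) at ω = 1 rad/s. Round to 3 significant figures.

At ω = 1 rad/s:
pole (1 + j1·0.25) = 1 + j0.25 → |·| ≈ 1.0308, ∠ ≈ 14.04°
|H| = 125 · 1 / (1.0308) ≈ 121.27

121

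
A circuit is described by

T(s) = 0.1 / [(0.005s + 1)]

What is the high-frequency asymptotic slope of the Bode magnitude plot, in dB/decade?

Each pole contributes −20 dB/decade at high frequency; each zero contributes +20 dB/decade.
Net: 0 zero(s) − 1 pole(s) → -20 dB/decade.

-20 dB/decade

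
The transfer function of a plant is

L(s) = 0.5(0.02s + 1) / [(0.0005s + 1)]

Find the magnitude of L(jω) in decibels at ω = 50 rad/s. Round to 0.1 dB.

At ω = 50 rad/s:
zero (1 + j50·0.02) = 1 + j1 → |·| ≈ 1.4142, ∠ ≈ 45.00°
pole (1 + j50·0.0005) = 1 + j0.025 → |·| ≈ 1.0003, ∠ ≈ 1.43°
|L| = 0.5 · 1.4142 / (1.0003) ≈ 0.70689
Gain = 20 log₁₀(0.70689) ≈ -3.01 dB

-3.0 dB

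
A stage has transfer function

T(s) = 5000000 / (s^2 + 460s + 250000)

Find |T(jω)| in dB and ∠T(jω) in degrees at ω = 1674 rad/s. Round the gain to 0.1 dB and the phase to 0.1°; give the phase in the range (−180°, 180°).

At s = jω = j1674:
quadratic: (j1674)² + 460·j1674 + 250000 = -2552276 + j770040 → |·| ≈ 2.6659e+06, ∠ ≈ 163.21°
|T| = 5000000 / 2.6659e+06 ≈ 1.8755
Gain = 20 log₁₀(1.8755) ≈ 5.46 dB
∠T = 0.00° − 163.21° = -163.21°

5.5 dB, -163.2°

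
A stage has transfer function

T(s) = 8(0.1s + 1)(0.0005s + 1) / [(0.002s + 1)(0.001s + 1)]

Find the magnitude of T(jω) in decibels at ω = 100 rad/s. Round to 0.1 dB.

At ω = 100 rad/s:
zero (1 + j100·0.1) = 1 + j10 → |·| ≈ 10.05, ∠ ≈ 84.29°
zero (1 + j100·0.0005) = 1 + j0.05 → |·| ≈ 1.0012, ∠ ≈ 2.86°
pole (1 + j100·0.002) = 1 + j0.2 → |·| ≈ 1.0198, ∠ ≈ 11.31°
pole (1 + j100·0.001) = 1 + j0.1 → |·| ≈ 1.005, ∠ ≈ 5.71°
|T| = 8 · 10.05 · 1.0012 / (1.0198 · 1.005) ≈ 78.541
Gain = 20 log₁₀(78.541) ≈ 37.90 dB

37.9 dB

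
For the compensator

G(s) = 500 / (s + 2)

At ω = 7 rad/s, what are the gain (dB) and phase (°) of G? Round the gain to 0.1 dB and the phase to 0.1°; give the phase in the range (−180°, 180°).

Substitute s = j7:
Numerator: 500 = 500 + j0
Denominator: (j7) + 2 = 2 + j7
|N| = √(500² + 0²) ≈ 500, ∠N ≈ 0.00°
|D| = √(2² + 7²) ≈ 7.2801, ∠D ≈ 74.05°
|G| = 500 / 7.2801 ≈ 68.68
Gain = 20 log₁₀(68.68) ≈ 36.74 dB
∠G = 0.00° − 74.05° = -74.05°

36.7 dB, -74.1°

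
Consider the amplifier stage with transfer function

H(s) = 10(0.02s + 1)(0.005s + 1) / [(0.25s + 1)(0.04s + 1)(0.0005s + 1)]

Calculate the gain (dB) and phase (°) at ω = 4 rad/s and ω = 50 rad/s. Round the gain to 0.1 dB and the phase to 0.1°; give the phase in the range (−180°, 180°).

ω = 4: 16.9 dB, -48.5°; ω = 50: -5.7 dB, -91.3°

At ω = 4 rad/s:
zero (1 + j4·0.02) = 1 + j0.08 → |·| ≈ 1.0032, ∠ ≈ 4.57°
zero (1 + j4·0.005) = 1 + j0.02 → |·| ≈ 1.0002, ∠ ≈ 1.15°
pole (1 + j4·0.25) = 1 + j1 → |·| ≈ 1.4142, ∠ ≈ 45.00°
pole (1 + j4·0.04) = 1 + j0.16 → |·| ≈ 1.0127, ∠ ≈ 9.09°
pole (1 + j4·0.0005) = 1 + j0.002 → |·| ≈ 1, ∠ ≈ 0.11°
|H| = 10 · 1.0032 · 1.0002 / (1.4142 · 1.0127 · 1) ≈ 7.0062
Gain = 20 log₁₀(7.0062) ≈ 16.91 dB
∠H = (4.57° + 1.15°) − (45.00° + 9.09° + 0.11°) = -48.48°

At ω = 50 rad/s:
zero (1 + j50·0.02) = 1 + j1 → |·| ≈ 1.4142, ∠ ≈ 45.00°
zero (1 + j50·0.005) = 1 + j0.25 → |·| ≈ 1.0308, ∠ ≈ 14.04°
pole (1 + j50·0.25) = 1 + j12.5 → |·| ≈ 12.54, ∠ ≈ 85.43°
pole (1 + j50·0.04) = 1 + j2 → |·| ≈ 2.2361, ∠ ≈ 63.43°
pole (1 + j50·0.0005) = 1 + j0.025 → |·| ≈ 1.0003, ∠ ≈ 1.43°
|H| = 10 · 1.4142 · 1.0308 / (12.54 · 2.2361 · 1.0003) ≈ 0.51972
Gain = 20 log₁₀(0.51972) ≈ -5.68 dB
∠H = (45.00° + 14.04°) − (85.43° + 63.43° + 1.43°) = -91.25°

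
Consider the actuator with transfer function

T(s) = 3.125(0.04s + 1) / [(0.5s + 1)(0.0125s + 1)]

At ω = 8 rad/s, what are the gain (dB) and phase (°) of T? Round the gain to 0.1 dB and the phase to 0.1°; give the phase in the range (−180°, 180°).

-2.0 dB, -63.9°

At ω = 8 rad/s:
zero (1 + j8·0.04) = 1 + j0.32 → |·| ≈ 1.05, ∠ ≈ 17.74°
pole (1 + j8·0.5) = 1 + j4 → |·| ≈ 4.1231, ∠ ≈ 75.96°
pole (1 + j8·0.0125) = 1 + j0.1 → |·| ≈ 1.005, ∠ ≈ 5.71°
|T| = 3.125 · 1.05 / (4.1231 · 1.005) ≈ 0.79186
Gain = 20 log₁₀(0.79186) ≈ -2.03 dB
∠T = (17.74°) − (75.96° + 5.71°) = -63.93°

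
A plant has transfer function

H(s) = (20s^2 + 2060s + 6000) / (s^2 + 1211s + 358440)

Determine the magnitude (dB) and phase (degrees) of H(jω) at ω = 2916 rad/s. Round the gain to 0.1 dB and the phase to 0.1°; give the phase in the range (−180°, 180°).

Substitute s = j2916:
Numerator: 20(j2916)^2 + 2060(j2916) + 6000 = -170055120 + j6006960
Denominator: (j2916)^2 + 1211(j2916) + 358440 = -8144616 + j3531276
|N| = √(170055120² + 6006960²) ≈ 1.7016e+08, ∠N ≈ 177.98°
|D| = √(8144616² + 3531276²) ≈ 8.8772e+06, ∠D ≈ 156.56°
|H| = 1.7016e+08 / 8.8772e+06 ≈ 19.168
Gain = 20 log₁₀(19.168) ≈ 25.65 dB
∠H = 177.98° − 156.56° = 21.42°

25.7 dB, 21.4°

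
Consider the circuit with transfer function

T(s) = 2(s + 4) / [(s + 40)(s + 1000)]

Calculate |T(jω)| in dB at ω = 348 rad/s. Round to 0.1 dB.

At s = jω = j348:
zero (s+4): 4 + j348 → |·| = √(4²+348²) = √121120 ≈ 348.02, ∠ = arctan(348/4) ≈ 89.34°
pole (s+40): 40 + j348 → |·| = √(40²+348²) = √122704 ≈ 350.29, ∠ = arctan(348/40) ≈ 83.44°
pole (s+1000): 1000 + j348 → |·| = √(1000²+348²) = √1121104 ≈ 1058.8, ∠ = arctan(348/1000) ≈ 19.19°
|T| = 2 · 348.02 / 3.7089e+05 ≈ 0.0018767
Gain = 20 log₁₀(0.0018767) ≈ -54.53 dB

-54.5 dB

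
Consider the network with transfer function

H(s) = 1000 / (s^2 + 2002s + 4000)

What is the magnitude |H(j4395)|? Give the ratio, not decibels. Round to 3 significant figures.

4.71e-05

Substitute s = j4395:
Numerator: 1000 = 1000 + j0
Denominator: (j4395)^2 + 2002(j4395) + 4000 = -19312025 + j8798790
|N| = √(1000² + 0²) ≈ 1000, ∠N ≈ 0.00°
|D| = √(19312025² + 8798790²) ≈ 2.1222e+07, ∠D ≈ 155.51°
|H| = 1000 / 2.1222e+07 ≈ 4.7121e-05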